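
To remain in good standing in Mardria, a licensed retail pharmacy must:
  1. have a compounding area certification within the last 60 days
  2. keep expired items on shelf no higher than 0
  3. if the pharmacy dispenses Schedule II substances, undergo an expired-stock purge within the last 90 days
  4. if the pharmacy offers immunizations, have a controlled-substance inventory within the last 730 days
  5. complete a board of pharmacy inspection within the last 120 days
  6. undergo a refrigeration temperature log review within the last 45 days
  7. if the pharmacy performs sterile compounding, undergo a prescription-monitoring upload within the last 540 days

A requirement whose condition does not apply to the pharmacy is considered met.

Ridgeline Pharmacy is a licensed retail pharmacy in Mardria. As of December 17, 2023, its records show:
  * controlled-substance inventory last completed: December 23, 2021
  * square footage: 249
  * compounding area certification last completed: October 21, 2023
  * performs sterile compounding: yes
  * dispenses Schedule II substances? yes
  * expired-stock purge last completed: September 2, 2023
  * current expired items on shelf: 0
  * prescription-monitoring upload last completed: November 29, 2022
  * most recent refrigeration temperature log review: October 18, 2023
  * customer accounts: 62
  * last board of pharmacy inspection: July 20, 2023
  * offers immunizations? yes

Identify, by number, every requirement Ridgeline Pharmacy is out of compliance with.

1. compounding area certification 57 days ago vs limit 60 → met
2. expired items on shelf 0 ≤ 0 → met
3. condition 'dispenses Schedule II substances' holds; expired-stock purge 106 days ago vs limit 90 → not met
4. condition 'offers immunizations' holds; controlled-substance inventory 724 days ago vs limit 730 → met
5. board of pharmacy inspection 150 days ago vs limit 120 → not met
6. refrigeration temperature log review 60 days ago vs limit 45 → not met
7. condition 'performs sterile compounding' holds; prescription-monitoring upload 383 days ago vs limit 540 → met
Not met: 3, 5, 6

3, 5, 6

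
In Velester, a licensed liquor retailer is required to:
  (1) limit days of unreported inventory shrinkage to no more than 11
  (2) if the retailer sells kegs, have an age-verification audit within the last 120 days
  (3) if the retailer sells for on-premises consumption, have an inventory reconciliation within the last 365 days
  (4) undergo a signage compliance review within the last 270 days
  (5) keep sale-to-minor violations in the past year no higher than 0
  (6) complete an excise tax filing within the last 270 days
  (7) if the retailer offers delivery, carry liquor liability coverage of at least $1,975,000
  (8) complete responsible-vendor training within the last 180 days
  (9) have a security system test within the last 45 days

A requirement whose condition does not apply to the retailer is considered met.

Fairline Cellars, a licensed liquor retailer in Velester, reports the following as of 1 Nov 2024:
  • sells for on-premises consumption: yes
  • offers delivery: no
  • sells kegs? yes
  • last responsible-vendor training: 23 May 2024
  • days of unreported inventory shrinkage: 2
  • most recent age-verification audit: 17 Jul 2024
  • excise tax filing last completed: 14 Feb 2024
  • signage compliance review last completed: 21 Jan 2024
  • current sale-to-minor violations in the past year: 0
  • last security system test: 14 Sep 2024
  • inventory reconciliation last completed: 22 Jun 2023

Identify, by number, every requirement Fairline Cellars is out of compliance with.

3, 4, 9

1. days of unreported inventory shrinkage 2 ≤ 11 → met
2. condition 'sells kegs' holds; age-verification audit 107 days ago vs limit 120 → met
3. condition 'sells for on-premises consumption' holds; inventory reconciliation 498 days ago vs limit 365 → not met
4. signage compliance review 285 days ago vs limit 270 → not met
5. sale-to-minor violations in the past year 0 ≤ 0 → met
6. excise tax filing 261 days ago vs limit 270 → met
7. condition 'offers delivery' does not hold → requirement n/a → met
8. responsible-vendor training 162 days ago vs limit 180 → met
9. security system test 48 days ago vs limit 45 → not met
Not met: 3, 4, 9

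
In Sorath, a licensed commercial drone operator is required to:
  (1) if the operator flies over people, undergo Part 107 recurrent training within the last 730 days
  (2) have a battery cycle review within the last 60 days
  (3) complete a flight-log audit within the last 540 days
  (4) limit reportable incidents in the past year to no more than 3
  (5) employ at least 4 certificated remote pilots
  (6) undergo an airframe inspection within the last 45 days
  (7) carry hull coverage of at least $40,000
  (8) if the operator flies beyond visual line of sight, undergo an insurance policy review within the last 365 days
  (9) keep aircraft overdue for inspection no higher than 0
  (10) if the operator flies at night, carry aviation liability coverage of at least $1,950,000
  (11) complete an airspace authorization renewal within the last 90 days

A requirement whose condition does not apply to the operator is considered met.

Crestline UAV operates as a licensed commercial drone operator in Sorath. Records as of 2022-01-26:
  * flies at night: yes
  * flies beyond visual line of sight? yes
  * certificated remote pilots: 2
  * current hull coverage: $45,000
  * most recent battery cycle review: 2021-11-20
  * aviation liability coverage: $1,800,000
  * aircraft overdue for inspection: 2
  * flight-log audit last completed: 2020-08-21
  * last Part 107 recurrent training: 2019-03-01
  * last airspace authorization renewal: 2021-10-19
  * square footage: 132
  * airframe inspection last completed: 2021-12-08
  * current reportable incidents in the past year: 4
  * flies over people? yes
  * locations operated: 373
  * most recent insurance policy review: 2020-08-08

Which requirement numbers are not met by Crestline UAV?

1. condition 'flies over people' holds; Part 107 recurrent training 1062 days ago vs limit 730 → not met
2. battery cycle review 67 days ago vs limit 60 → not met
3. flight-log audit 523 days ago vs limit 540 → met
4. reportable incidents in the past year 4 > 3 → not met
5. certificated remote pilots 2 < 4 → not met
6. airframe inspection 49 days ago vs limit 45 → not met
7. hull coverage $45,000 ≥ $40,000 → met
8. condition 'flies beyond visual line of sight' holds; insurance policy review 536 days ago vs limit 365 → not met
9. aircraft overdue for inspection 2 > 0 → not met
10. condition 'flies at night' holds; aviation liability coverage $1,800,000 < $1,950,000 → not met
11. airspace authorization renewal 99 days ago vs limit 90 → not met
Not met: 1, 2, 4, 5, 6, 8, 9, 10, 11

1, 2, 4, 5, 6, 8, 9, 10, 11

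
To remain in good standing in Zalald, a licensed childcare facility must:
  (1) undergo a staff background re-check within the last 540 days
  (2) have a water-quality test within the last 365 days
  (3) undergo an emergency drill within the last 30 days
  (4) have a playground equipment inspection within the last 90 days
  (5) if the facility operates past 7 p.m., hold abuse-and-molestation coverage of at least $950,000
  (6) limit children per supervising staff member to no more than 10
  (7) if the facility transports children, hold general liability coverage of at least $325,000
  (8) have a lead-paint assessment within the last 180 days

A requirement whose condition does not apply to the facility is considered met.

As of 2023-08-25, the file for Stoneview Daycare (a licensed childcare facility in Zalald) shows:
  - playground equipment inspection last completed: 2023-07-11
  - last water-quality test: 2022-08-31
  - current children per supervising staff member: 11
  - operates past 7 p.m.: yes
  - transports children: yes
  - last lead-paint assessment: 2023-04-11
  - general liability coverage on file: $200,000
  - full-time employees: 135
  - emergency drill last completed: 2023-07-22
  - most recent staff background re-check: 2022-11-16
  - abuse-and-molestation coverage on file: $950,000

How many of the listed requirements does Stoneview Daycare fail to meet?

1. staff background re-check 282 days ago vs limit 540 → met
2. water-quality test 359 days ago vs limit 365 → met
3. emergency drill 34 days ago vs limit 30 → not met
4. playground equipment inspection 45 days ago vs limit 90 → met
5. condition 'operates past 7 p.m.' holds; abuse-and-molestation coverage $950,000 ≥ $950,000 → met
6. children per supervising staff member 11 > 10 → not met
7. condition 'transports children' holds; general liability coverage $200,000 < $325,000 → not met
8. lead-paint assessment 136 days ago vs limit 180 → met
Not met: 3 of 8

3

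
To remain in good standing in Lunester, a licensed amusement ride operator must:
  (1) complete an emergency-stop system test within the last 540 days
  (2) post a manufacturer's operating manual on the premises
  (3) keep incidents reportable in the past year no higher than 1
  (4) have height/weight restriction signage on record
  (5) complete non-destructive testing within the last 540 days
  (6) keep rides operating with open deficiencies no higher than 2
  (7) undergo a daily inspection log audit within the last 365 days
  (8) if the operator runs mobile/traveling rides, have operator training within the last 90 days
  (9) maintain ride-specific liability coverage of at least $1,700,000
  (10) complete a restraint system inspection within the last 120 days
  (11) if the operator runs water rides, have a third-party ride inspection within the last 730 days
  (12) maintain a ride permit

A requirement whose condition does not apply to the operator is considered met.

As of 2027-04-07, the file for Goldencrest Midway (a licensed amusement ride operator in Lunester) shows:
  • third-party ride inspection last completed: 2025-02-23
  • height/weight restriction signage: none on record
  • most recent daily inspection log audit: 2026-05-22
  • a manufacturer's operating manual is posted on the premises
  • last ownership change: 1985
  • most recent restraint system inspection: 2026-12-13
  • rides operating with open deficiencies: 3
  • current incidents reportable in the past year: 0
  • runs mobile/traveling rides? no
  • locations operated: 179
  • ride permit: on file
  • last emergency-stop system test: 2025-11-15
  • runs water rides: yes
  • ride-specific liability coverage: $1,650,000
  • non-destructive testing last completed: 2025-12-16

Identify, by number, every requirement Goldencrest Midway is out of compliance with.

1. emergency-stop system test 508 days ago vs limit 540 → met
2. manufacturer's operating manual present → met
3. incidents reportable in the past year 0 ≤ 1 → met
4. height/weight restriction signage absent → not met
5. non-destructive testing 477 days ago vs limit 540 → met
6. rides operating with open deficiencies 3 > 2 → not met
7. daily inspection log audit 320 days ago vs limit 365 → met
8. condition 'runs mobile/traveling rides' does not hold → requirement n/a → met
9. ride-specific liability coverage $1,650,000 < $1,700,000 → not met
10. restraint system inspection 115 days ago vs limit 120 → met
11. condition 'runs water rides' holds; third-party ride inspection 773 days ago vs limit 730 → not met
12. ride permit present → met
Not met: 4, 6, 9, 11

4, 6, 9, 11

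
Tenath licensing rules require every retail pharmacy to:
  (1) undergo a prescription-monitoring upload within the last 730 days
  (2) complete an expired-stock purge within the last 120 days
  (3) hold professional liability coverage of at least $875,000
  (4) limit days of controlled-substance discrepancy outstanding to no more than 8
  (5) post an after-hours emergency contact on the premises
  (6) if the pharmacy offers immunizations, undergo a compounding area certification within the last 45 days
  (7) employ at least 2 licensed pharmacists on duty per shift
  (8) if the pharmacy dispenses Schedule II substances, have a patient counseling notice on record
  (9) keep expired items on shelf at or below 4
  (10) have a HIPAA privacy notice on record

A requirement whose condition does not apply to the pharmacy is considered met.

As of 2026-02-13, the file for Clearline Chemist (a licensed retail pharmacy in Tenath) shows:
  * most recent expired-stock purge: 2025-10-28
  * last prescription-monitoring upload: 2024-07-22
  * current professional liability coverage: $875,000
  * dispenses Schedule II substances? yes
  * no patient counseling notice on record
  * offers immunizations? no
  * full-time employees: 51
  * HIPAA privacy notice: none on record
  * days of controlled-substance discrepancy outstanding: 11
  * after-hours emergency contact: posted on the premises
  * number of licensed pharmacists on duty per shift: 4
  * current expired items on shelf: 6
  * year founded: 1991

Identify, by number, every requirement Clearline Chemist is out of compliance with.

1. prescription-monitoring upload 571 days ago vs limit 730 → met
2. expired-stock purge 108 days ago vs limit 120 → met
3. professional liability coverage $875,000 ≥ $875,000 → met
4. days of controlled-substance discrepancy outstanding 11 > 8 → not met
5. after-hours emergency contact present → met
6. condition 'offers immunizations' does not hold → requirement n/a → met
7. licensed pharmacists on duty per shift 4 ≥ 2 → met
8. condition 'dispenses Schedule II substances' holds; patient counseling notice absent → not met
9. expired items on shelf 6 > 4 → not met
10. HIPAA privacy notice absent → not met
Not met: 4, 8, 9, 10

4, 8, 9, 10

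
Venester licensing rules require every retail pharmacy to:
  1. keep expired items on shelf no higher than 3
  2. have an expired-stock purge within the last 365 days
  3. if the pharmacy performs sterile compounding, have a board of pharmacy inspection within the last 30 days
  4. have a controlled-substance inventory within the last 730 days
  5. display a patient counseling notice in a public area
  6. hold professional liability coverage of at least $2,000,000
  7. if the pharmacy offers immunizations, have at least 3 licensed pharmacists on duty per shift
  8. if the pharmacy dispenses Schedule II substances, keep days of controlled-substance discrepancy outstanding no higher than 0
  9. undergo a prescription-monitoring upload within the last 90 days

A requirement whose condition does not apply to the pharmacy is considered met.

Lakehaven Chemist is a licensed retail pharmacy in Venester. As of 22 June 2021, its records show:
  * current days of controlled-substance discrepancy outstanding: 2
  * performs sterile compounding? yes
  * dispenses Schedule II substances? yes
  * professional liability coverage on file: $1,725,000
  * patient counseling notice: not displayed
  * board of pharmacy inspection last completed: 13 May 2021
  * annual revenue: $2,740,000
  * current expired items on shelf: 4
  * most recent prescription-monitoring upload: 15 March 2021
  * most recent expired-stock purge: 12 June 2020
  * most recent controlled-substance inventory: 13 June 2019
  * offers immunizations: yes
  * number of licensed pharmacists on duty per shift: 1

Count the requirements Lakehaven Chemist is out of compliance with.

1. expired items on shelf 4 > 3 → not met
2. expired-stock purge 375 days ago vs limit 365 → not met
3. condition 'performs sterile compounding' holds; board of pharmacy inspection 40 days ago vs limit 30 → not met
4. controlled-substance inventory 740 days ago vs limit 730 → not met
5. patient counseling notice absent → not met
6. professional liability coverage $1,725,000 < $2,000,000 → not met
7. condition 'offers immunizations' holds; licensed pharmacists on duty per shift 1 < 3 → not met
8. condition 'dispenses Schedule II substances' holds; days of controlled-substance discrepancy outstanding 2 > 0 → not met
9. prescription-monitoring upload 99 days ago vs limit 90 → not met
Not met: 9 of 9

9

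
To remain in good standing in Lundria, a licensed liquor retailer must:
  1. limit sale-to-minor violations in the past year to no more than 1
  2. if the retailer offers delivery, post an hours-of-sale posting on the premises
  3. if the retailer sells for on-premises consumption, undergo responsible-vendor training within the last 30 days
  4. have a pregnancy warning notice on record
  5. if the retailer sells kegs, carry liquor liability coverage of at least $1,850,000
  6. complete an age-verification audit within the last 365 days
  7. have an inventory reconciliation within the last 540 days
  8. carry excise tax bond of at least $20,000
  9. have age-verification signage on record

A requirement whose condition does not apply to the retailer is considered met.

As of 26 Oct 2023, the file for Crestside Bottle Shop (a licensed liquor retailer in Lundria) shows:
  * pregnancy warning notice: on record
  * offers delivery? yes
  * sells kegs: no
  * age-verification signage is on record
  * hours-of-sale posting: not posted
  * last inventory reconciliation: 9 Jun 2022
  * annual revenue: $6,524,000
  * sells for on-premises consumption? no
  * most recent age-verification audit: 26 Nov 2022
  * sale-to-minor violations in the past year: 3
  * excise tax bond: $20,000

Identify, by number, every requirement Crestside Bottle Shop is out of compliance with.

1. sale-to-minor violations in the past year 3 > 1 → not met
2. condition 'offers delivery' holds; hours-of-sale posting absent → not met
3. condition 'sells for on-premises consumption' does not hold → requirement n/a → met
4. pregnancy warning notice present → met
5. condition 'sells kegs' does not hold → requirement n/a → met
6. age-verification audit 334 days ago vs limit 365 → met
7. inventory reconciliation 504 days ago vs limit 540 → met
8. excise tax bond $20,000 ≥ $20,000 → met
9. age-verification signage present → met
Not met: 1, 2

1, 2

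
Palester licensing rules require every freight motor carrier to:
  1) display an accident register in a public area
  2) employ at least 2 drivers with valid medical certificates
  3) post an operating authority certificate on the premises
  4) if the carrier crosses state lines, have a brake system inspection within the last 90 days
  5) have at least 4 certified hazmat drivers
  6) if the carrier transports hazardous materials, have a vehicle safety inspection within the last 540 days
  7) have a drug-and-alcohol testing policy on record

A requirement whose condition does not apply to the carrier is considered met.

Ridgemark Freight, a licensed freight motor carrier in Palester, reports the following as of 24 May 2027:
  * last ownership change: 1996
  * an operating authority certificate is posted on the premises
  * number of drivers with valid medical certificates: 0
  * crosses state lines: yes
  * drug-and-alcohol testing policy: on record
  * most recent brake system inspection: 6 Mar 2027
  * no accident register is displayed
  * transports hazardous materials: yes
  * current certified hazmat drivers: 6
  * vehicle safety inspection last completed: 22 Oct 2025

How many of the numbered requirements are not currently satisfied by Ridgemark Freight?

1. accident register absent → not met
2. drivers with valid medical certificates 0 < 2 → not met
3. operating authority certificate present → met
4. condition 'crosses state lines' holds; brake system inspection 79 days ago vs limit 90 → met
5. certified hazmat drivers 6 ≥ 4 → met
6. condition 'transports hazardous materials' holds; vehicle safety inspection 579 days ago vs limit 540 → not met
7. drug-and-alcohol testing policy present → met
Not met: 3 of 7

3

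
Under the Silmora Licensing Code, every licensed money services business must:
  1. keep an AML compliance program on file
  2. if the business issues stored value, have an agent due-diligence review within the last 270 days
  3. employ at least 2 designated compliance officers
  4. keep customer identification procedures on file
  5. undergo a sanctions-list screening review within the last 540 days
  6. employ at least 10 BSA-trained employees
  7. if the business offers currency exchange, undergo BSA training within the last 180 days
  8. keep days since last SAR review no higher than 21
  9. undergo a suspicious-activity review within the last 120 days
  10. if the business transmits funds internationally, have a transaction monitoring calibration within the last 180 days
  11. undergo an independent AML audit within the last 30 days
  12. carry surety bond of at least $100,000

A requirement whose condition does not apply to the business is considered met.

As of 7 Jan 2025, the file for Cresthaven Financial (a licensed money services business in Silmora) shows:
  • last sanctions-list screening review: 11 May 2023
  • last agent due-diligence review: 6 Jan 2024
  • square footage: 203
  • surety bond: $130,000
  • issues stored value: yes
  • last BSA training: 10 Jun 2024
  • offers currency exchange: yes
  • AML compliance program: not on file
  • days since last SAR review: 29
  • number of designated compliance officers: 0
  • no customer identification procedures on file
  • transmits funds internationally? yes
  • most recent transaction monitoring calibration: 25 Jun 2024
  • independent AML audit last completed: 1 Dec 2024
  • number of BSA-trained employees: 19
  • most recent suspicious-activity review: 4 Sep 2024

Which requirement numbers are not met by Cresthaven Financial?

1. AML compliance program absent → not met
2. condition 'issues stored value' holds; agent due-diligence review 367 days ago vs limit 270 → not met
3. designated compliance officers 0 < 2 → not met
4. customer identification procedures absent → not met
5. sanctions-list screening review 607 days ago vs limit 540 → not met
6. BSA-trained employees 19 ≥ 10 → met
7. condition 'offers currency exchange' holds; BSA training 211 days ago vs limit 180 → not met
8. days since last SAR review 29 > 21 → not met
9. suspicious-activity review 125 days ago vs limit 120 → not met
10. condition 'transmits funds internationally' holds; transaction monitoring calibration 196 days ago vs limit 180 → not met
11. independent AML audit 37 days ago vs limit 30 → not met
12. surety bond $130,000 ≥ $100,000 → met
Not met: 1, 2, 3, 4, 5, 7, 8, 9, 10, 11

1, 2, 3, 4, 5, 7, 8, 9, 10, 11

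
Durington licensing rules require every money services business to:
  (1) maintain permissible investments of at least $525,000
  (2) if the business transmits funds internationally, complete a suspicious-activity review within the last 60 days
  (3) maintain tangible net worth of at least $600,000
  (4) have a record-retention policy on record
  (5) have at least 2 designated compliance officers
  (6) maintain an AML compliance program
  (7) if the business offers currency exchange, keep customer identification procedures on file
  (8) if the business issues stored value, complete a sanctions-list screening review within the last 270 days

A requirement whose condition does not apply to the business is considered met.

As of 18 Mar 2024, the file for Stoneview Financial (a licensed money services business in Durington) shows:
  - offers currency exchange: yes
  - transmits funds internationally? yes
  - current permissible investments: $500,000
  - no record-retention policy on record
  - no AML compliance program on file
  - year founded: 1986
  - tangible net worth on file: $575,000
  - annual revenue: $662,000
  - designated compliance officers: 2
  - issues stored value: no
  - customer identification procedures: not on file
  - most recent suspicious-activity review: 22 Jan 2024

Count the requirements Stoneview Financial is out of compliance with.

5

1. permissible investments $500,000 < $525,000 → not met
2. condition 'transmits funds internationally' holds; suspicious-activity review 56 days ago vs limit 60 → met
3. tangible net worth $575,000 < $600,000 → not met
4. record-retention policy absent → not met
5. designated compliance officers 2 ≥ 2 → met
6. AML compliance program absent → not met
7. condition 'offers currency exchange' holds; customer identification procedures absent → not met
8. condition 'issues stored value' does not hold → requirement n/a → met
Not met: 5 of 8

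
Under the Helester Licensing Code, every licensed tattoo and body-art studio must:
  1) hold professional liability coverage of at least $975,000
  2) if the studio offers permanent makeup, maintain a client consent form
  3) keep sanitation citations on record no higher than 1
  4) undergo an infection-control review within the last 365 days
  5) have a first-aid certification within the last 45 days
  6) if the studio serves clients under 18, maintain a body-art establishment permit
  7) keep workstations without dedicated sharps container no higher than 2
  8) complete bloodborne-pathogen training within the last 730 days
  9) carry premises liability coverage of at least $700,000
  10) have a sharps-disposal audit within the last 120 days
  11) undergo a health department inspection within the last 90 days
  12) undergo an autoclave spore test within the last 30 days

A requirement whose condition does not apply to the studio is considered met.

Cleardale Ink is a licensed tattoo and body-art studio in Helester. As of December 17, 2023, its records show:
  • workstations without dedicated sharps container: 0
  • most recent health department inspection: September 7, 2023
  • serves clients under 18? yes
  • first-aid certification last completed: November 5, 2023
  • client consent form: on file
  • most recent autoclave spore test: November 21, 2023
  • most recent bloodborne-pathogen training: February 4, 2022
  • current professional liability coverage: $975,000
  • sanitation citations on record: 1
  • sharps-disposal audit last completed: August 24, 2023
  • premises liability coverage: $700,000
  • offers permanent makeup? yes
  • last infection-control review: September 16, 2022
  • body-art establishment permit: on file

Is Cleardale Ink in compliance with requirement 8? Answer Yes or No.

Yes

8. bloodborne-pathogen training 681 days ago vs limit 730 → met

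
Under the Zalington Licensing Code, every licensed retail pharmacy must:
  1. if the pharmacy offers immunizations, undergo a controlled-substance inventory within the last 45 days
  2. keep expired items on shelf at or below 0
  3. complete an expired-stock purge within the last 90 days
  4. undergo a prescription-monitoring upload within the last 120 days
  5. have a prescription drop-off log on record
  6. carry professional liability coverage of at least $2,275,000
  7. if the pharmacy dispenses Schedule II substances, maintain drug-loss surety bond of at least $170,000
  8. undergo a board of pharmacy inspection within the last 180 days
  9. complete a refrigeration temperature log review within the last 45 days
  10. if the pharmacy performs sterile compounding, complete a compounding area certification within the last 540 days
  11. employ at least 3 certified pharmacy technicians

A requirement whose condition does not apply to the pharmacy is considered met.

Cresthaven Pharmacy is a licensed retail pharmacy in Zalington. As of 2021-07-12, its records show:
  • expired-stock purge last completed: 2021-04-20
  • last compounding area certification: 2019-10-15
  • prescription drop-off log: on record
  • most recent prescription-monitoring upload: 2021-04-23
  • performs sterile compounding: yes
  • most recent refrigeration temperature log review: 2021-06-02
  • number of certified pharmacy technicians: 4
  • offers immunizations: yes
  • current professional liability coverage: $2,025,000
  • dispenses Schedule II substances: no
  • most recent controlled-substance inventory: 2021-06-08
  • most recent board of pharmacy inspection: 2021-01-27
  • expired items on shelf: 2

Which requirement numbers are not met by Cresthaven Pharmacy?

1. condition 'offers immunizations' holds; controlled-substance inventory 34 days ago vs limit 45 → met
2. expired items on shelf 2 > 0 → not met
3. expired-stock purge 83 days ago vs limit 90 → met
4. prescription-monitoring upload 80 days ago vs limit 120 → met
5. prescription drop-off log present → met
6. professional liability coverage $2,025,000 < $2,275,000 → not met
7. condition 'dispenses Schedule II substances' does not hold → requirement n/a → met
8. board of pharmacy inspection 166 days ago vs limit 180 → met
9. refrigeration temperature log review 40 days ago vs limit 45 → met
10. condition 'performs sterile compounding' holds; compounding area certification 636 days ago vs limit 540 → not met
11. certified pharmacy technicians 4 ≥ 3 → met
Not met: 2, 6, 10

2, 6, 10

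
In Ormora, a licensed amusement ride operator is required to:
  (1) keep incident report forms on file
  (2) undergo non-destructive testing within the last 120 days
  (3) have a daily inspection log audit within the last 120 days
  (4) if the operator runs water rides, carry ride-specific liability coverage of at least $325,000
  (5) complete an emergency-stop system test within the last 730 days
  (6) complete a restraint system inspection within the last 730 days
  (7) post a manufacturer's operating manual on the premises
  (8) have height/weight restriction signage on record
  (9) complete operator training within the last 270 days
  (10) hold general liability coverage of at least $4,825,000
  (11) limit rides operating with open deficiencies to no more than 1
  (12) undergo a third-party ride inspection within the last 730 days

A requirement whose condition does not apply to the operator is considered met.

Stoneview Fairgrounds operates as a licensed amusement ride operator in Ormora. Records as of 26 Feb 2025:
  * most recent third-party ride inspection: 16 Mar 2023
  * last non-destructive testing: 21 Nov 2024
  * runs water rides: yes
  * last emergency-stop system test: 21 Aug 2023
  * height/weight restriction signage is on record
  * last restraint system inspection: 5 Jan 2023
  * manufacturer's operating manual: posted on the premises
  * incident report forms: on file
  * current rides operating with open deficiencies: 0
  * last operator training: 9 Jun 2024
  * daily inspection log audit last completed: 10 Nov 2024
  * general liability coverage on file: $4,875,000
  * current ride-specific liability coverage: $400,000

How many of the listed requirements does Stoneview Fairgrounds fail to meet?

1

1. incident report forms present → met
2. non-destructive testing 97 days ago vs limit 120 → met
3. daily inspection log audit 108 days ago vs limit 120 → met
4. condition 'runs water rides' holds; ride-specific liability coverage $400,000 ≥ $325,000 → met
5. emergency-stop system test 555 days ago vs limit 730 → met
6. restraint system inspection 783 days ago vs limit 730 → not met
7. manufacturer's operating manual present → met
8. height/weight restriction signage present → met
9. operator training 262 days ago vs limit 270 → met
10. general liability coverage $4,875,000 ≥ $4,825,000 → met
11. rides operating with open deficiencies 0 ≤ 1 → met
12. third-party ride inspection 713 days ago vs limit 730 → met
Not met: 1 of 12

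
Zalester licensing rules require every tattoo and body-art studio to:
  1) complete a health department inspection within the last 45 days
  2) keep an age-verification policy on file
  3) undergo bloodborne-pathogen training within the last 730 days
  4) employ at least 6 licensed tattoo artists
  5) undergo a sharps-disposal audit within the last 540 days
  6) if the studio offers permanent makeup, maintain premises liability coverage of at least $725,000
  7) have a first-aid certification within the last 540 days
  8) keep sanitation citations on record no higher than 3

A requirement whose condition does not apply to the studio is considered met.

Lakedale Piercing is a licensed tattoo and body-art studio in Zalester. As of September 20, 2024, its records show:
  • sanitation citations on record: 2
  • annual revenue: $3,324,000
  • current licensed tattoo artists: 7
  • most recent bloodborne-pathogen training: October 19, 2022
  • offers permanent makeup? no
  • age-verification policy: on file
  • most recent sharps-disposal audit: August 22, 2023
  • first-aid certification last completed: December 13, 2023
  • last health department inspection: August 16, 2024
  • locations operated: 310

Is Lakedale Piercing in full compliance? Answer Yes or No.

Yes

1. health department inspection 35 days ago vs limit 45 → met
2. age-verification policy present → met
3. bloodborne-pathogen training 702 days ago vs limit 730 → met
4. licensed tattoo artists 7 ≥ 6 → met
5. sharps-disposal audit 395 days ago vs limit 540 → met
6. condition 'offers permanent makeup' does not hold → requirement n/a → met
7. first-aid certification 282 days ago vs limit 540 → met
8. sanitation citations on record 2 ≤ 3 → met
All met.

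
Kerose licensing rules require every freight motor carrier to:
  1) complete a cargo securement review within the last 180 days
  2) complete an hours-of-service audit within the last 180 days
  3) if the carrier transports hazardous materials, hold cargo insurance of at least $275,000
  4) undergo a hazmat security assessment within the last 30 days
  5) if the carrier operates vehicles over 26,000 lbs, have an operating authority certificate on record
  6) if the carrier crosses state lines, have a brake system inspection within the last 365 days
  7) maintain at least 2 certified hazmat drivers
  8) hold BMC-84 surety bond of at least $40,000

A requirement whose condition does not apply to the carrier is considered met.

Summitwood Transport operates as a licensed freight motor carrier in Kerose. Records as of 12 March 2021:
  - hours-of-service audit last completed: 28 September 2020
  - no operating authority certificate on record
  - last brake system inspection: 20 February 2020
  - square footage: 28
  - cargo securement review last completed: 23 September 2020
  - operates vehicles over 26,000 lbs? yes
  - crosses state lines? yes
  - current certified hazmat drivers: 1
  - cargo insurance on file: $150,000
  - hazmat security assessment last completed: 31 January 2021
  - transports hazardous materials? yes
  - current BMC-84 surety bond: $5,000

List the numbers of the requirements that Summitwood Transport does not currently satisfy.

3, 4, 5, 6, 7, 8

1. cargo securement review 170 days ago vs limit 180 → met
2. hours-of-service audit 165 days ago vs limit 180 → met
3. condition 'transports hazardous materials' holds; cargo insurance $150,000 < $275,000 → not met
4. hazmat security assessment 40 days ago vs limit 30 → not met
5. condition 'operates vehicles over 26,000 lbs' holds; operating authority certificate absent → not met
6. condition 'crosses state lines' holds; brake system inspection 386 days ago vs limit 365 → not met
7. certified hazmat drivers 1 < 2 → not met
8. BMC-84 surety bond $5,000 < $40,000 → not met
Not met: 3, 4, 5, 6, 7, 8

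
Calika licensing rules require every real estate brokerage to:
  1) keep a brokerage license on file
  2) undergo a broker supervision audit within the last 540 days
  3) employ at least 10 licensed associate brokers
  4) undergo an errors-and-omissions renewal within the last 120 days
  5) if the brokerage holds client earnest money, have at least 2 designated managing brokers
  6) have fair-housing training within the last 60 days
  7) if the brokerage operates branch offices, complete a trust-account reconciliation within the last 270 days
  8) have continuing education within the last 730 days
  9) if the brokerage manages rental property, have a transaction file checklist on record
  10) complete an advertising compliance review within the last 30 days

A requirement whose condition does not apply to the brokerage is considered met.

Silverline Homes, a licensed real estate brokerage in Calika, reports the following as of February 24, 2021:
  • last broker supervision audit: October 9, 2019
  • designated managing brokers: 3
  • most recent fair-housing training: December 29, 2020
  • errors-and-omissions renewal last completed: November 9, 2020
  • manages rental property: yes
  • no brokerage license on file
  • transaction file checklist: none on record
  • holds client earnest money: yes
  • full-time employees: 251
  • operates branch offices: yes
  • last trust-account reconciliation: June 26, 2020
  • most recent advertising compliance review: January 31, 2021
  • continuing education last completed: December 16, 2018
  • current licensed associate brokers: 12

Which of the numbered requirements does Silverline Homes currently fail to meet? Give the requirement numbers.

1, 8, 9

1. brokerage license absent → not met
2. broker supervision audit 504 days ago vs limit 540 → met
3. licensed associate brokers 12 ≥ 10 → met
4. errors-and-omissions renewal 107 days ago vs limit 120 → met
5. condition 'holds client earnest money' holds; designated managing brokers 3 ≥ 2 → met
6. fair-housing training 57 days ago vs limit 60 → met
7. condition 'operates branch offices' holds; trust-account reconciliation 243 days ago vs limit 270 → met
8. continuing education 801 days ago vs limit 730 → not met
9. condition 'manages rental property' holds; transaction file checklist absent → not met
10. advertising compliance review 24 days ago vs limit 30 → met
Not met: 1, 8, 9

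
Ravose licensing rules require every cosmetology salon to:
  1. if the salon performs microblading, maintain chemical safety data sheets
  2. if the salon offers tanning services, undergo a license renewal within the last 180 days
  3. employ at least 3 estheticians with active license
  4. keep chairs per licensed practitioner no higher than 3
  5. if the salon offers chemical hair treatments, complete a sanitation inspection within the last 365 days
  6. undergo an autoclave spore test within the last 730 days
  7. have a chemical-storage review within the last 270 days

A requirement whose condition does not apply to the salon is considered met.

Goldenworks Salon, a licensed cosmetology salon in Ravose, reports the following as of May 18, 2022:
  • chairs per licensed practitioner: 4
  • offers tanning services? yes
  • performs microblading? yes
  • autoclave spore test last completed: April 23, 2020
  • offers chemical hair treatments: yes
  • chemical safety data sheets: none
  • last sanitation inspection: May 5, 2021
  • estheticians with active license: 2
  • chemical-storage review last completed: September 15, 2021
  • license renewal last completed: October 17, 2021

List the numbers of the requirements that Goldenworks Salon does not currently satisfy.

1, 2, 3, 4, 5, 6

1. condition 'performs microblading' holds; chemical safety data sheets absent → not met
2. condition 'offers tanning services' holds; license renewal 213 days ago vs limit 180 → not met
3. estheticians with active license 2 < 3 → not met
4. chairs per licensed practitioner 4 > 3 → not met
5. condition 'offers chemical hair treatments' holds; sanitation inspection 378 days ago vs limit 365 → not met
6. autoclave spore test 755 days ago vs limit 730 → not met
7. chemical-storage review 245 days ago vs limit 270 → met
Not met: 1, 2, 3, 4, 5, 6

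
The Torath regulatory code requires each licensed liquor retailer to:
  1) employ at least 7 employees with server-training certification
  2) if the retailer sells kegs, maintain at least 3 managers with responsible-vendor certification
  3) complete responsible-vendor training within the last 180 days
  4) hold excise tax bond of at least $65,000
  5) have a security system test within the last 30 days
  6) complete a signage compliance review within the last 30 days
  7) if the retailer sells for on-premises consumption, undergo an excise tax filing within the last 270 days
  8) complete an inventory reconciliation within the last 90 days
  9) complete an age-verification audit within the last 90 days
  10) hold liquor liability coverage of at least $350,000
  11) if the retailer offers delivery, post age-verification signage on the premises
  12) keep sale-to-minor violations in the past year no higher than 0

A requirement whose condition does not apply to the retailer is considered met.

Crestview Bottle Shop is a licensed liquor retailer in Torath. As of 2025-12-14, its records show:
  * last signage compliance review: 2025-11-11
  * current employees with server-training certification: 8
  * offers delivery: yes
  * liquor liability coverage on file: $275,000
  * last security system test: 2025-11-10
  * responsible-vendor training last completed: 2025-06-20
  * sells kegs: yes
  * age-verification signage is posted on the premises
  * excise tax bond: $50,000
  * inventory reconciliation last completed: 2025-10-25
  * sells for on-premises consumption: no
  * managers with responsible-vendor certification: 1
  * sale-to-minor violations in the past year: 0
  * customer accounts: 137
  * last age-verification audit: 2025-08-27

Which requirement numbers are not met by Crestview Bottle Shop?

1. employees with server-training certification 8 ≥ 7 → met
2. condition 'sells kegs' holds; managers with responsible-vendor certification 1 < 3 → not met
3. responsible-vendor training 177 days ago vs limit 180 → met
4. excise tax bond $50,000 < $65,000 → not met
5. security system test 34 days ago vs limit 30 → not met
6. signage compliance review 33 days ago vs limit 30 → not met
7. condition 'sells for on-premises consumption' does not hold → requirement n/a → met
8. inventory reconciliation 50 days ago vs limit 90 → met
9. age-verification audit 109 days ago vs limit 90 → not met
10. liquor liability coverage $275,000 < $350,000 → not met
11. condition 'offers delivery' holds; age-verification signage present → met
12. sale-to-minor violations in the past year 0 ≤ 0 → met
Not met: 2, 4, 5, 6, 9, 10

2, 4, 5, 6, 9, 10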